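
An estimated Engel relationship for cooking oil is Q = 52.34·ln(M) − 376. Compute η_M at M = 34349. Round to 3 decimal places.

At M = 34349: Q = 170.656.
dQ/dM = 52.34/M = 0.00152377 at this income.
η = (dQ/dM)·(M/Q) = 0.00152377 × (34349/170.656) = 0.307.

0.307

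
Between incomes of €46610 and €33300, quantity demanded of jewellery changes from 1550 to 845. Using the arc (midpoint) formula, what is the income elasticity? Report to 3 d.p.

ΔQ = 845 − 1550 = -705; midpoint Q̄ = (1550 + 845)/2 = 1197.5.
ΔI = 33300 − 46610 = -13310; midpoint Ī = (46610 + 33300)/2 = 39955.
η = (ΔQ/Q̄) ÷ (ΔI/Ī) = (-705/1197.5) ÷ (-13310/39955) = 1.767.

1.767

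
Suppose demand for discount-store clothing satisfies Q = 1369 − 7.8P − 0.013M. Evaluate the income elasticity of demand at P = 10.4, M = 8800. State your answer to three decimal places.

-0.097

At P = 10.4, M = 8800: Q = 1173.480.
Holding P constant, ∂Q/∂M = −0.013.
η_M = (∂Q/∂M)·(M/Q) = -0.013 × (8800/1173.480) = -0.097.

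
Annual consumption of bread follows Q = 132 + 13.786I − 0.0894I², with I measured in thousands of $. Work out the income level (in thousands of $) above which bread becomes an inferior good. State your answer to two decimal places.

dQ/dI = 13.786 − 0.1788I.
The good is inferior where dQ/dI < 0. Setting dQ/dI = 0 gives I = 13.786 / 0.1788 = 77.10.

77.10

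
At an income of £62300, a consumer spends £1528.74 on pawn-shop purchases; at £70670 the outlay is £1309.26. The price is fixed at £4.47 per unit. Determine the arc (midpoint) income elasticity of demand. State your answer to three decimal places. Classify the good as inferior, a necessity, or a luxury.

With a constant price, Q₁ = 1528.74/4.47 = 342.000 and Q₂ = 1309.26/4.47 = 292.899 (equivalently, work directly with expenditure since P cancels).
Midpoint %ΔQ = (1309.26 − 1528.74)/1419.00 = -0.15467; midpoint %ΔI = (70670 − 62300)/66485 = 0.12589.
η = -0.15467 / 0.12589 = -1.229.
η < 0 ⇒ inferior good.

-1.229 (inferior good)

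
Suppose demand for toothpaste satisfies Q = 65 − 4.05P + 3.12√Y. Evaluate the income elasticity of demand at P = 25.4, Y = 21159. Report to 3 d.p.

0.546

At P = 25.4, Y = 21159: Q = 415.969.
Holding P constant, ∂Q/∂Y = 3.12/(2√Y) = 0.0107245.
η_Y = (∂Q/∂Y)·(Y/Q) = 0.0107245 × (21159/415.969) = 0.546.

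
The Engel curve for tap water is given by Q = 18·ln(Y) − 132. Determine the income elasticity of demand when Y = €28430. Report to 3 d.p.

At Y = 28430: Q = 52.594.
dQ/dY = 18/Y = 0.000633134 at this income.
η = (dQ/dY)·(Y/Q) = 0.000633134 × (28430/52.594) = 0.342.

0.342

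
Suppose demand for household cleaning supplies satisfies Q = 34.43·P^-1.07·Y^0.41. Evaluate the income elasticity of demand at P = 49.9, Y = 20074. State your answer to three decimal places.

0.410

For a multiplicative demand Q = A·P^α·Y^β, the income elasticity is β everywhere.
Here β = 0.41, so η = 0.410.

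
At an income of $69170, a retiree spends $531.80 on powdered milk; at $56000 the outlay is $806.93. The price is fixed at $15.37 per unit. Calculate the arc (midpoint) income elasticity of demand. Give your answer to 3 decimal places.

With a constant price, Q₁ = 531.80/15.37 = 34.600 and Q₂ = 806.93/15.37 = 52.500 (equivalently, work directly with expenditure since P cancels).
Midpoint %ΔQ = (806.93 − 531.80)/669.37 = 0.41103; midpoint %ΔI = (56000 − 69170)/62585 = -0.21043.
η = 0.41103 / -0.21043 = -1.953.

-1.953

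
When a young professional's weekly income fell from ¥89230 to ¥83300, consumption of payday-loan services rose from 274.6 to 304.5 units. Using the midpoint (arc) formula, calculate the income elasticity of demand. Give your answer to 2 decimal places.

ΔQ = 304.5 − 274.6 = 29.9; midpoint Q̄ = (274.6 + 304.5)/2 = 289.55.
ΔI = 83300 − 89230 = -5930; midpoint Ī = (89230 + 83300)/2 = 86265.
η = (ΔQ/Q̄) ÷ (ΔI/Ī) = (29.9/289.55) ÷ (-5930/86265) = -1.50.

-1.50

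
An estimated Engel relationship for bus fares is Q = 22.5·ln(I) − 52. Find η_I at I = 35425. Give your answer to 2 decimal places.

At I = 35425: Q = 183.691.
dQ/dI = 22.5/I = 0.000635145 at this income.
η = (dQ/dI)·(I/Q) = 0.000635145 × (35425/183.691) = 0.12.

0.12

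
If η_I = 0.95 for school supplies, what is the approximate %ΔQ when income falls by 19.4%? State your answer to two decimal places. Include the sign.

-18.43%

%ΔQ ≈ η × %ΔI = 0.95 × (-19.4%) = -18.43%.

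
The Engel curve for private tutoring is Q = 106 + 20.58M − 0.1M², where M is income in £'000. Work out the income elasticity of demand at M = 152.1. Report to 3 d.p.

-1.622

At M = 152.1: Q = 922.7770.
dQ/dM = 20.58 − 0.2M = -9.84000.
η = (dQ/dM)·(M/Q) = -9.84000 × (152.1/922.7770) = -1.622.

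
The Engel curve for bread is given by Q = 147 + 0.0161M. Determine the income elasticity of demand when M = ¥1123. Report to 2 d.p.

0.11

At M = 1123: Q = 165.080.
dQ/dM = 0.0161.
η = (dQ/dM)·(M/Q) = 0.0161 × (1123/165.080) = 0.11.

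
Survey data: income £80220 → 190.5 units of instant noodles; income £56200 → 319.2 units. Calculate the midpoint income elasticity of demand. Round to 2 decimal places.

-1.43

ΔQ = 319.2 − 190.5 = 128.7; midpoint Q̄ = (190.5 + 319.2)/2 = 254.85.
ΔI = 56200 − 80220 = -24020; midpoint Ī = (80220 + 56200)/2 = 68210.
η = (ΔQ/Q̄) ÷ (ΔI/Ī) = (128.7/254.85) ÷ (-24020/68210) = -1.43.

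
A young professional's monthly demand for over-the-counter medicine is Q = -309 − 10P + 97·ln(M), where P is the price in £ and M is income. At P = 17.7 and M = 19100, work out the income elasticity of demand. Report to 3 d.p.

At P = 17.7, M = 19100: Q = 470.172.
Holding P constant, ∂Q/∂M = 97/M = 0.00507853.
η_M = (∂Q/∂M)·(M/Q) = 0.00507853 × (19100/470.172) = 0.206.

0.206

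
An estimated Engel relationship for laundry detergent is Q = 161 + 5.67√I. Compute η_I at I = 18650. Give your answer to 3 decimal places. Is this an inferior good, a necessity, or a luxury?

0.414 (necessity)

At I = 18650: Q = 935.324.
dQ/dI = 5.67/(2√I) = 0.0207593 at this income.
η = (dQ/dI)·(I/Q) = 0.0207593 × (18650/935.324) = 0.414.
Since 0 < η < 1, the good is a necessity.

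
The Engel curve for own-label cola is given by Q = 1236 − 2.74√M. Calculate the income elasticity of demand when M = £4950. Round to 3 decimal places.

At M = 4950: Q = 1043.224.
dQ/dM = -2.74/(2√M) = -0.0194723 at this income.
η = (dQ/dM)·(M/Q) = -0.0194723 × (4950/1043.224) = -0.092.

-0.092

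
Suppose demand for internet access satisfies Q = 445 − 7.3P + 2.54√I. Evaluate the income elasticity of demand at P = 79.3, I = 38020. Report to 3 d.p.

At P = 79.3, I = 38020: Q = 361.377.
Holding P constant, ∂Q/∂I = 2.54/(2√I) = 0.00651325.
η_I = (∂Q/∂I)·(I/Q) = 0.00651325 × (38020/361.377) = 0.685.

0.685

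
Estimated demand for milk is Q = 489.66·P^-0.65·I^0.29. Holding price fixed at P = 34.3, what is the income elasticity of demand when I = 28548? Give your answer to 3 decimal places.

For a multiplicative demand Q = A·P^α·I^β, the income elasticity is β everywhere.
Here β = 0.29, so η = 0.290.

0.290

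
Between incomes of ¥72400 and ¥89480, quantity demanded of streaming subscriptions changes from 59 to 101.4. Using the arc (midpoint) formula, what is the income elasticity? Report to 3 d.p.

2.505

ΔQ = 101.4 − 59 = 42.4; midpoint Q̄ = (59 + 101.4)/2 = 80.2.
ΔI = 89480 − 72400 = 17080; midpoint Ī = (72400 + 89480)/2 = 80940.
η = (ΔQ/Q̄) ÷ (ΔI/Ī) = (42.4/80.2) ÷ (17080/80940) = 2.505.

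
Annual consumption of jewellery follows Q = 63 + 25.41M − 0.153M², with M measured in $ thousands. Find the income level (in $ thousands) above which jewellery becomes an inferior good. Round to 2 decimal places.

83.04

dQ/dM = 25.41 − 0.306M.
The good is inferior where dQ/dM < 0. Setting dQ/dM = 0 gives M = 25.41 / 0.306 = 83.04.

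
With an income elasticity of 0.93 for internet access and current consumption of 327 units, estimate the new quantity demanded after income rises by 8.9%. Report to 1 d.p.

%ΔQ ≈ η × %ΔI = 0.93 × 8.9% = 8.277%.
New Q ≈ 327 × (1 + 0.08277) = 354.1.

354.1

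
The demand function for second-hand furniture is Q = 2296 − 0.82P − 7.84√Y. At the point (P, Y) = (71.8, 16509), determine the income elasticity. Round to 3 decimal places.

At P = 71.8, Y = 16509: Q = 1229.783.
Holding P constant, ∂Q/∂Y = -7.84/(2√Y) = -0.0305088.
η_Y = (∂Q/∂Y)·(Y/Q) = -0.0305088 × (16509/1229.783) = -0.410.

-0.410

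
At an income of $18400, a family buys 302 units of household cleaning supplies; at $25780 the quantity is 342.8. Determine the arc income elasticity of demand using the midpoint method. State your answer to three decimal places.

0.379

ΔQ = 342.8 − 302 = 40.8; midpoint Q̄ = (302 + 342.8)/2 = 322.4.
ΔI = 25780 − 18400 = 7380; midpoint Ī = (18400 + 25780)/2 = 22090.
η = (ΔQ/Q̄) ÷ (ΔI/Ī) = (40.8/322.4) ÷ (7380/22090) = 0.379.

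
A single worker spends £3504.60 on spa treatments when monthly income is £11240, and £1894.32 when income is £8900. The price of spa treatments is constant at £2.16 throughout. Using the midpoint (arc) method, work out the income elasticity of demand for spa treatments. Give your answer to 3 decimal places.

With a constant price, Q₁ = 3504.60/2.16 = 1622.500 and Q₂ = 1894.32/2.16 = 877.000 (equivalently, work directly with expenditure since P cancels).
Midpoint %ΔQ = (1894.32 − 3504.60)/2699.46 = -0.59652; midpoint %ΔI = (8900 − 11240)/10070 = -0.23237.
η = -0.59652 / -0.23237 = 2.567.

2.567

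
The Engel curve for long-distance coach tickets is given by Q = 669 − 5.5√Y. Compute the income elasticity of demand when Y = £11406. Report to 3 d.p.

-3.599

At Y = 11406: Q = 81.606.
dQ/dY = -5.5/(2√Y) = -0.0257493 at this income.
η = (dQ/dY)·(Y/Q) = -0.0257493 × (11406/81.606) = -3.599.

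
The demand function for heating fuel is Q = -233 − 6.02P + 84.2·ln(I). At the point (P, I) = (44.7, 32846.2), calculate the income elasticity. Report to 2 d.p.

At P = 44.7, I = 32846.2: Q = 373.552.
Holding P constant, ∂Q/∂I = 84.2/I = 0.00256346.
η_I = (∂Q/∂I)·(I/Q) = 0.00256346 × (32846.2/373.552) = 0.23.

0.23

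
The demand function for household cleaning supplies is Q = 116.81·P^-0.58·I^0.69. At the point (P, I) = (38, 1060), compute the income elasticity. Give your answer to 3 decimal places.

For a multiplicative demand Q = A·P^α·I^β, the income elasticity is β everywhere.
Here β = 0.69, so η = 0.690.

0.690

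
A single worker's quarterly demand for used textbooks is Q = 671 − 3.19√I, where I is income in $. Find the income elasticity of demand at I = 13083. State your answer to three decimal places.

-0.596

At I = 13083: Q = 306.125.
dQ/dI = -3.19/(2√I) = -0.0139446 at this income.
η = (dQ/dI)·(I/Q) = -0.0139446 × (13083/306.125) = -0.596.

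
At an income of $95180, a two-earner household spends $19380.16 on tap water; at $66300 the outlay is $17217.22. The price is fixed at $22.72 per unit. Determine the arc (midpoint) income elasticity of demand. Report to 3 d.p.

0.330

With a constant price, Q₁ = 19380.16/22.72 = 853.000 and Q₂ = 17217.22/22.72 = 757.800 (equivalently, work directly with expenditure since P cancels).
Midpoint %ΔQ = (17217.22 − 19380.16)/18298.69 = -0.11820; midpoint %ΔI = (66300 − 95180)/80740 = -0.35769.
η = -0.11820 / -0.35769 = 0.330.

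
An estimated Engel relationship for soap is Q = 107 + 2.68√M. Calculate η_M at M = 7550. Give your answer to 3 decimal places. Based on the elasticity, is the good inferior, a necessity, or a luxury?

At M = 7550: Q = 339.867.
dQ/dM = 2.68/(2√M) = 0.0154217 at this income.
η = (dQ/dM)·(M/Q) = 0.0154217 × (7550/339.867) = 0.343.
Since 0 < η < 1, the good is a necessity.

0.343 (necessity)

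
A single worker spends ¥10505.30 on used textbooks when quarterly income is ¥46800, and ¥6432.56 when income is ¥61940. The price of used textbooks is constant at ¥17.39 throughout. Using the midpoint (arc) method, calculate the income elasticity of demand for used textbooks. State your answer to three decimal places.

-1.727

With a constant price, Q₁ = 10505.30/17.39 = 604.100 and Q₂ = 6432.56/17.39 = 369.900 (equivalently, work directly with expenditure since P cancels).
Midpoint %ΔQ = (6432.56 − 10505.30)/8468.93 = -0.48090; midpoint %ΔI = (61940 − 46800)/54370 = 0.27846.
η = -0.48090 / 0.27846 = -1.727.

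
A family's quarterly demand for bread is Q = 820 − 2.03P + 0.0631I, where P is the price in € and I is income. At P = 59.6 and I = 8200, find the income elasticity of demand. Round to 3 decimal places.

At P = 59.6, I = 8200: Q = 1216.432.
Holding P constant, ∂Q/∂I = 0.0631.
η_I = (∂Q/∂I)·(I/Q) = 0.0631 × (8200/1216.432) = 0.425.

0.425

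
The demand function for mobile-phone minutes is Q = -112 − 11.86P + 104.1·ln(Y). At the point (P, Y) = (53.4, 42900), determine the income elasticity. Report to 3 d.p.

0.285

At P = 53.4, Y = 42900: Q = 365.072.
Holding P constant, ∂Q/∂Y = 104.1/Y = 0.00242657.
η_Y = (∂Q/∂Y)·(Y/Q) = 0.00242657 × (42900/365.072) = 0.285.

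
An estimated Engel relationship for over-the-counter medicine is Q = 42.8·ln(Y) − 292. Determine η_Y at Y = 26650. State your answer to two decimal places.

At Y = 26650: Q = 144.155.
dQ/dY = 42.8/Y = 0.001606 at this income.
η = (dQ/dY)·(Y/Q) = 0.001606 × (26650/144.155) = 0.30.

0.30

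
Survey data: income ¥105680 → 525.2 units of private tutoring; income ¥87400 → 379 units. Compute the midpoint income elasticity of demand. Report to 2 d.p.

ΔQ = 379 − 525.2 = -146.2; midpoint Q̄ = (525.2 + 379)/2 = 452.1.
ΔI = 87400 − 105680 = -18280; midpoint Ī = (105680 + 87400)/2 = 96540.
η = (ΔQ/Q̄) ÷ (ΔI/Ī) = (-146.2/452.1) ÷ (-18280/96540) = 1.71.

1.71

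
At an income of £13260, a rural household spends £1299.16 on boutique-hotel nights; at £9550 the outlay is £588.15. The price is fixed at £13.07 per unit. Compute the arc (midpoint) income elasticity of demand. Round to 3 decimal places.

With a constant price, Q₁ = 1299.16/13.07 = 99.400 and Q₂ = 588.15/13.07 = 45.000 (equivalently, work directly with expenditure since P cancels).
Midpoint %ΔQ = (588.15 − 1299.16)/943.66 = -0.75346; midpoint %ΔI = (9550 − 13260)/11405 = -0.32530.
η = -0.75346 / -0.32530 = 2.316.

2.316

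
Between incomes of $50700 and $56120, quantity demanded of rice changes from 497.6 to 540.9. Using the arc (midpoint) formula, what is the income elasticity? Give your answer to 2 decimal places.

0.82

ΔQ = 540.9 − 497.6 = 43.3; midpoint Q̄ = (497.6 + 540.9)/2 = 519.25.
ΔI = 56120 − 50700 = 5420; midpoint Ī = (50700 + 56120)/2 = 53410.
η = (ΔQ/Q̄) ÷ (ΔI/Ī) = (43.3/519.25) ÷ (5420/53410) = 0.82.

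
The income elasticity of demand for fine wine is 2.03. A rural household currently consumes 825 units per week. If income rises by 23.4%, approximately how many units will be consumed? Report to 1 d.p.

1216.9

%ΔQ ≈ η × %ΔI = 2.03 × 23.4% = 47.502%.
New Q ≈ 825 × (1 + 0.47502) = 1216.9.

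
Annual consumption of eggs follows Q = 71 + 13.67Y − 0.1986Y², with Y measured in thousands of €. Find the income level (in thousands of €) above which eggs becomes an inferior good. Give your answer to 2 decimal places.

dQ/dY = 13.67 − 0.3972Y.
The good is inferior where dQ/dY < 0. Setting dQ/dY = 0 gives Y = 13.67 / 0.3972 = 34.42.

34.42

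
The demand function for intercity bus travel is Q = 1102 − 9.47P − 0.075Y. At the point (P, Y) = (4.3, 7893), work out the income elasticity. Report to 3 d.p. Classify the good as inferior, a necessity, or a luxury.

-1.261 (inferior good)

At P = 4.3, Y = 7893: Q = 469.304.
Holding P constant, ∂Q/∂Y = −0.075.
η_Y = (∂Q/∂Y)·(Y/Q) = -0.075 × (7893/469.304) = -1.261.
Since η < 0, this is an inferior good.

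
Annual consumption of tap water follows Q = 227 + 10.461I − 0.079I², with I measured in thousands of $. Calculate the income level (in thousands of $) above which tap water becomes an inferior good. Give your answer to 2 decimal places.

dQ/dI = 10.461 − 0.158I.
The good is inferior where dQ/dI < 0. Setting dQ/dI = 0 gives I = 10.461 / 0.158 = 66.21.

66.21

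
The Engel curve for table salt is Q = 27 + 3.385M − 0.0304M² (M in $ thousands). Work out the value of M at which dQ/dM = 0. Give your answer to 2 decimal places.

55.67

dQ/dM = 3.385 − 0.0608M.
The good is inferior where dQ/dM < 0. Setting dQ/dM = 0 gives M = 3.385 / 0.0608 = 55.67.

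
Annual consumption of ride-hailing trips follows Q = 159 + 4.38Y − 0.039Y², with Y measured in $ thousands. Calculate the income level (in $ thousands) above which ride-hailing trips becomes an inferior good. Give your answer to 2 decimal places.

dQ/dY = 4.38 − 0.078Y.
The good is inferior where dQ/dY < 0. Setting dQ/dY = 0 gives Y = 4.38 / 0.078 = 56.15.

56.15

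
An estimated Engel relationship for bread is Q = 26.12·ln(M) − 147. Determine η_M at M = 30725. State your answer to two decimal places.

At M = 30725: Q = 122.894.
dQ/dM = 26.12/M = 0.000850122 at this income.
η = (dQ/dM)·(M/Q) = 0.000850122 × (30725/122.894) = 0.21.

0.21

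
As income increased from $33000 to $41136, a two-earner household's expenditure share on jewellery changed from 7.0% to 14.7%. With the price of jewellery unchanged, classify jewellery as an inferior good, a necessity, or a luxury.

The budget share rises as income rises, so η > 1.

luxury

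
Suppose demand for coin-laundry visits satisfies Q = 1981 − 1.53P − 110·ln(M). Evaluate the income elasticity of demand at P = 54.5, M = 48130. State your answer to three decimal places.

-0.155

At P = 54.5, M = 48130: Q = 711.632.
Holding P constant, ∂Q/∂M = -110/M = -0.00228548.
η_M = (∂Q/∂M)·(M/Q) = -0.00228548 × (48130/711.632) = -0.155.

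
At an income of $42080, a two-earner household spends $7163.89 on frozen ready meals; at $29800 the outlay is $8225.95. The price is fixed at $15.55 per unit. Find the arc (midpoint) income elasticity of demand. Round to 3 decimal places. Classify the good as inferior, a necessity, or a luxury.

-0.404 (inferior good)

With a constant price, Q₁ = 7163.89/15.55 = 460.700 and Q₂ = 8225.95/15.55 = 529.000 (equivalently, work directly with expenditure since P cancels).
Midpoint %ΔQ = (8225.95 − 7163.89)/7694.92 = 0.13802; midpoint %ΔI = (29800 − 42080)/35940 = -0.34168.
η = 0.13802 / -0.34168 = -0.404.
η < 0 ⇒ inferior good.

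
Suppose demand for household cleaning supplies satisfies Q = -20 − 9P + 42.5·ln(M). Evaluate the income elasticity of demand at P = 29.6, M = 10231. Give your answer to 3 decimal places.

At P = 29.6, M = 10231: Q = 106.010.
Holding P constant, ∂Q/∂M = 42.5/M = 0.00415404.
η_M = (∂Q/∂M)·(M/Q) = 0.00415404 × (10231/106.010) = 0.401.

0.401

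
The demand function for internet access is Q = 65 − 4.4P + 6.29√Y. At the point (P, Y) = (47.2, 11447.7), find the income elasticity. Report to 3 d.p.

At P = 47.2, Y = 11447.7: Q = 530.312.
Holding P constant, ∂Q/∂Y = 6.29/(2√Y) = 0.0293942.
η_Y = (∂Q/∂Y)·(Y/Q) = 0.0293942 × (11447.7/530.312) = 0.635.

0.635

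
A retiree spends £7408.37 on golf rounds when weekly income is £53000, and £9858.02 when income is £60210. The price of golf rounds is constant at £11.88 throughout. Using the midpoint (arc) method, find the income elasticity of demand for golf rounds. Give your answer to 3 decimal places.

2.228

With a constant price, Q₁ = 7408.37/11.88 = 623.600 and Q₂ = 9858.02/11.88 = 829.800 (equivalently, work directly with expenditure since P cancels).
Midpoint %ΔQ = (9858.02 − 7408.37)/8633.20 = 0.28375; midpoint %ΔI = (60210 − 53000)/56605 = 0.12737.
η = 0.28375 / 0.12737 = 2.228.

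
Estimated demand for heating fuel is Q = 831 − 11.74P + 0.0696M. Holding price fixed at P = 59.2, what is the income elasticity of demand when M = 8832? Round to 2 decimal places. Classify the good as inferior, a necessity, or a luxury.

0.82 (necessity)

At P = 59.2, M = 8832: Q = 750.699.
Holding P constant, ∂Q/∂M = 0.0696.
η_M = (∂Q/∂M)·(M/Q) = 0.0696 × (8832/750.699) = 0.82.
Since 0 < η < 1, this is a necessity.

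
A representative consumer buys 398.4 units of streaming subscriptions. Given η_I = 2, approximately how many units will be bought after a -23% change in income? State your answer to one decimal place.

215.1

%ΔQ ≈ η × %ΔI = 2 × (-23%) = -46%.
New Q ≈ 398.4 × (1 − 0.46) = 215.1.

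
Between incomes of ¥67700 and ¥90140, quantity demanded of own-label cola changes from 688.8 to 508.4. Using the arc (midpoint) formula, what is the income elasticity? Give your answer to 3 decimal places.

-1.060

ΔQ = 508.4 − 688.8 = -180.4; midpoint Q̄ = (688.8 + 508.4)/2 = 598.6.
ΔI = 90140 − 67700 = 22440; midpoint Ī = (67700 + 90140)/2 = 78920.
η = (ΔQ/Q̄) ÷ (ΔI/Ī) = (-180.4/598.6) ÷ (22440/78920) = -1.060.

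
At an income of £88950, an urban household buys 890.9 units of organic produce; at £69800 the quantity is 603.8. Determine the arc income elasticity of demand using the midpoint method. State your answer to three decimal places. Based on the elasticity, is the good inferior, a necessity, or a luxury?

ΔQ = 603.8 − 890.9 = -287.1; midpoint Q̄ = (890.9 + 603.8)/2 = 747.35.
ΔI = 69800 − 88950 = -19150; midpoint Ī = (88950 + 69800)/2 = 79375.
η = (ΔQ/Q̄) ÷ (ΔI/Ī) = (-287.1/747.35) ÷ (-19150/79375) = 1.592.
η > 1 ⇒ luxury.

1.592 (luxury)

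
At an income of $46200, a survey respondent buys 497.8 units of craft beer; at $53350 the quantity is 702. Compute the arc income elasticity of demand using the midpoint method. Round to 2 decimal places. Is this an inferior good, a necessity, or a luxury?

2.37 (luxury)

ΔQ = 702 − 497.8 = 204.2; midpoint Q̄ = (497.8 + 702)/2 = 599.9.
ΔI = 53350 − 46200 = 7150; midpoint Ī = (46200 + 53350)/2 = 49775.
η = (ΔQ/Q̄) ÷ (ΔI/Ī) = (204.2/599.9) ÷ (7150/49775) = 2.37.
η > 1 ⇒ luxury.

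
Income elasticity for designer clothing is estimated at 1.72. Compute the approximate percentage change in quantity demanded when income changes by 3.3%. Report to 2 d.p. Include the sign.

%ΔQ ≈ η × %ΔI = 1.72 × 3.3% = 5.68%.

5.68%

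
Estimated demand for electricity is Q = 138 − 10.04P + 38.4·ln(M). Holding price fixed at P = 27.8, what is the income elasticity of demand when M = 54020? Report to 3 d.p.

0.138

At P = 27.8, M = 54020: Q = 277.337.
Holding P constant, ∂Q/∂M = 38.4/M = 0.000710848.
η_M = (∂Q/∂M)·(M/Q) = 0.000710848 × (54020/277.337) = 0.138.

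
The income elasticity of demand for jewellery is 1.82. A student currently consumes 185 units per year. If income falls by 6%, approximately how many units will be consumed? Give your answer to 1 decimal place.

164.8

%ΔQ ≈ η × %ΔI = 1.82 × (-6%) = -10.92%.
New Q ≈ 185 × (1 − 0.1092) = 164.8.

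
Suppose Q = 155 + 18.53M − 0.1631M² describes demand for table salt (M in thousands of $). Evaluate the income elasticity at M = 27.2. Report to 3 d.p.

At M = 27.2: Q = 538.3481.
dQ/dM = 18.53 − 0.3262M = 9.65736.
η = (dQ/dM)·(M/Q) = 9.65736 × (27.2/538.3481) = 0.488.

0.488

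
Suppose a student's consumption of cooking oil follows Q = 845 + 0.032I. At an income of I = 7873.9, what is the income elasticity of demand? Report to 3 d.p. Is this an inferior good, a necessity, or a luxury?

0.230 (necessity)

At I = 7873.9: Q = 1096.965.
dQ/dI = 0.032.
η = (dQ/dI)·(I/Q) = 0.032 × (7873.9/1096.965) = 0.230.
Since 0 < η < 1, the good is a necessity.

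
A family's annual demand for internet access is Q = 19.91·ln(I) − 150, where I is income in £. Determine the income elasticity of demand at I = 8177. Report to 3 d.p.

At I = 8177: Q = 29.371.
dQ/dI = 19.91/I = 0.00243488 at this income.
η = (dQ/dI)·(I/Q) = 0.00243488 × (8177/29.371) = 0.678.

0.678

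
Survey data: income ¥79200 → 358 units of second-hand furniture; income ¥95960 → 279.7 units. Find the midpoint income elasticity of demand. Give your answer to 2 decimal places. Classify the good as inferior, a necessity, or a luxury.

ΔQ = 279.7 − 358 = -78.3; midpoint Q̄ = (358 + 279.7)/2 = 318.85.
ΔI = 95960 − 79200 = 16760; midpoint Ī = (79200 + 95960)/2 = 87580.
η = (ΔQ/Q̄) ÷ (ΔI/Ī) = (-78.3/318.85) ÷ (16760/87580) = -1.28.
η < 0 ⇒ inferior good.

-1.28 (inferior good)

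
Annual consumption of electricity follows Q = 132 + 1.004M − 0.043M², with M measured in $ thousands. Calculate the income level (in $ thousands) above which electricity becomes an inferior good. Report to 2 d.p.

11.67

dQ/dM = 1.004 − 0.086M.
The good is inferior where dQ/dM < 0. Setting dQ/dM = 0 gives M = 1.004 / 0.086 = 11.67.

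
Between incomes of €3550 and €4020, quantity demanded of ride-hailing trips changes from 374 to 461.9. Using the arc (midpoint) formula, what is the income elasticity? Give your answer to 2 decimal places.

1.69

ΔQ = 461.9 − 374 = 87.9; midpoint Q̄ = (374 + 461.9)/2 = 417.95.
ΔI = 4020 − 3550 = 470; midpoint Ī = (3550 + 4020)/2 = 3785.
η = (ΔQ/Q̄) ÷ (ΔI/Ī) = (87.9/417.95) ÷ (470/3785) = 1.69.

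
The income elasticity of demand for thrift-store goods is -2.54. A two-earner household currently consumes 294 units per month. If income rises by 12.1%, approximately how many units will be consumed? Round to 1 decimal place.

203.6

%ΔQ ≈ η × %ΔI = -2.54 × 12.1% = -30.734%.
New Q ≈ 294 × (1 − 0.30734) = 203.6.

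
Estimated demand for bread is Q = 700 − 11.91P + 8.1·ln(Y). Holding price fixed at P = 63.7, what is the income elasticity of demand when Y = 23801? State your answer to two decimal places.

At P = 63.7, Y = 23801: Q = 22.961.
Holding P constant, ∂Q/∂Y = 8.1/Y = 0.000340322.
η_Y = (∂Q/∂Y)·(Y/Q) = 0.000340322 × (23801/22.961) = 0.35.

0.35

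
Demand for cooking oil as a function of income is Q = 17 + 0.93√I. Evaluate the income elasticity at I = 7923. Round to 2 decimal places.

At I = 7923: Q = 99.780.
dQ/dI = 0.93/(2√I) = 0.00522406 at this income.
η = (dQ/dI)·(I/Q) = 0.00522406 × (7923/99.780) = 0.41.

0.41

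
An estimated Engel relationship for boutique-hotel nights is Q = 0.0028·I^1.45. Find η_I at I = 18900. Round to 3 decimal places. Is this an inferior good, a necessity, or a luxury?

1.450 (luxury)

For Q = A·I^β the income elasticity is constant and equal to β.
Here β = 1.45, so η = 1.450.
Since η > 1, the good is a luxury.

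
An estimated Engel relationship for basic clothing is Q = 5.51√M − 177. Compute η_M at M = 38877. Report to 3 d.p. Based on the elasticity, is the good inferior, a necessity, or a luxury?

0.597 (necessity)

At M = 38877: Q = 909.421.
dQ/dM = 5.51/(2√M) = 0.0139725 at this income.
η = (dQ/dM)·(M/Q) = 0.0139725 × (38877/909.421) = 0.597.
Since 0 < η < 1, the good is a necessity.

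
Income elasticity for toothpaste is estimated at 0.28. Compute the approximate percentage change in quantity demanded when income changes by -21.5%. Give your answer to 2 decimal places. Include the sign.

%ΔQ ≈ η × %ΔI = 0.28 × (-21.5%) = -6.02%.

-6.02%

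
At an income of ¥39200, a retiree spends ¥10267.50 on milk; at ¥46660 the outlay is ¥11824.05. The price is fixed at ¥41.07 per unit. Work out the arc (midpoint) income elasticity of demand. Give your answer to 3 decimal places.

With a constant price, Q₁ = 10267.50/41.07 = 250.000 and Q₂ = 11824.05/41.07 = 287.900 (equivalently, work directly with expenditure since P cancels).
Midpoint %ΔQ = (11824.05 − 10267.50)/11045.78 = 0.14092; midpoint %ΔI = (46660 − 39200)/42930 = 0.17377.
η = 0.14092 / 0.17377 = 0.811.

0.811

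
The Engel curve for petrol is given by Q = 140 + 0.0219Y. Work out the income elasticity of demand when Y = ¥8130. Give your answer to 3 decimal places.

0.560

At Y = 8130: Q = 318.047.
dQ/dY = 0.0219.
η = (dQ/dY)·(Y/Q) = 0.0219 × (8130/318.047) = 0.560.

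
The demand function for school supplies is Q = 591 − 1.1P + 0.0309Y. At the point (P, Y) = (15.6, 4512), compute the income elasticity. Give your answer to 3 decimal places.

0.195

At P = 15.6, Y = 4512: Q = 713.261.
Holding P constant, ∂Q/∂Y = 0.0309.
η_Y = (∂Q/∂Y)·(Y/Q) = 0.0309 × (4512/713.261) = 0.195.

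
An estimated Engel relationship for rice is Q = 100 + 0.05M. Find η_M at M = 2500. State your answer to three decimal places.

At M = 2500: Q = 225.000.
dQ/dM = 0.05.
η = (dQ/dM)·(M/Q) = 0.05 × (2500/225.000) = 0.556.

0.556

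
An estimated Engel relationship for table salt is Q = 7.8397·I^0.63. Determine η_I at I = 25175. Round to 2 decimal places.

For Q = A·I^β the income elasticity is constant and equal to β.
Here β = 0.63, so η = 0.63.

0.63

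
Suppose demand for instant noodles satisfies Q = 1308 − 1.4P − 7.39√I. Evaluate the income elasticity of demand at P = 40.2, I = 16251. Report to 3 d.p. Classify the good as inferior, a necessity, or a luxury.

At P = 40.2, I = 16251: Q = 309.647.
Holding P constant, ∂Q/∂I = -7.39/(2√I) = -0.0289851.
η_I = (∂Q/∂I)·(I/Q) = -0.0289851 × (16251/309.647) = -1.521.
Since η < 0, this is an inferior good.

-1.521 (inferior good)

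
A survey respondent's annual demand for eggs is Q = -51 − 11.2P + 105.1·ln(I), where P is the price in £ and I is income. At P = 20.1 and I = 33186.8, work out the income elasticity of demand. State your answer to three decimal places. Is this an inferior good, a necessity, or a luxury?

0.128 (necessity)

At P = 20.1, I = 33186.8: Q = 817.961.
Holding P constant, ∂Q/∂I = 105.1/I = 0.00316692.
η_I = (∂Q/∂I)·(I/Q) = 0.00316692 × (33186.8/817.961) = 0.128.
Since 0 < η < 1, this is a necessity.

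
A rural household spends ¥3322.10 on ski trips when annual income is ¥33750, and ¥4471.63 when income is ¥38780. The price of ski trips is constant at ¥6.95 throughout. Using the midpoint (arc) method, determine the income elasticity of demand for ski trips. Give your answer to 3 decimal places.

With a constant price, Q₁ = 3322.10/6.95 = 478.000 and Q₂ = 4471.63/6.95 = 643.400 (equivalently, work directly with expenditure since P cancels).
Midpoint %ΔQ = (4471.63 − 3322.10)/3896.87 = 0.29499; midpoint %ΔI = (38780 − 33750)/36265 = 0.13870.
η = 0.29499 / 0.13870 = 2.127.

2.127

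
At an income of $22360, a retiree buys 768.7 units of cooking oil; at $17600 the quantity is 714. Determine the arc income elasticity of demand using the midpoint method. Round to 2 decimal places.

0.31

ΔQ = 714 − 768.7 = -54.7; midpoint Q̄ = (768.7 + 714)/2 = 741.35.
ΔI = 17600 − 22360 = -4760; midpoint Ī = (22360 + 17600)/2 = 19980.
η = (ΔQ/Q̄) ÷ (ΔI/Ī) = (-54.7/741.35) ÷ (-4760/19980) = 0.31.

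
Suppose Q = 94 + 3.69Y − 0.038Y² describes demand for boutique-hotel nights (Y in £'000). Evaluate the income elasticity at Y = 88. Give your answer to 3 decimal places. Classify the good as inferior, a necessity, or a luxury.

-2.120 (inferior good)

At Y = 88: Q = 124.4480.
dQ/dY = 3.69 − 0.076Y = -2.99800.
η = (dQ/dY)·(Y/Q) = -2.99800 × (88/124.4480) = -2.120.
η < 0 ⇒ inferior good.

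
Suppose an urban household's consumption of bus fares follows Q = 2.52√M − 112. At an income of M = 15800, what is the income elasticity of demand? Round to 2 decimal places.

0.77

At M = 15800: Q = 204.759.
dQ/dM = 2.52/(2√M) = 0.010024 at this income.
η = (dQ/dM)·(M/Q) = 0.010024 × (15800/204.759) = 0.77.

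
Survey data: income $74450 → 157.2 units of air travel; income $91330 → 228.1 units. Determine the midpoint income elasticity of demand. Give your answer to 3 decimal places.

1.807

ΔQ = 228.1 − 157.2 = 70.9; midpoint Q̄ = (157.2 + 228.1)/2 = 192.65.
ΔI = 91330 − 74450 = 16880; midpoint Ī = (74450 + 91330)/2 = 82890.
η = (ΔQ/Q̄) ÷ (ΔI/Ī) = (70.9/192.65) ÷ (16880/82890) = 1.807.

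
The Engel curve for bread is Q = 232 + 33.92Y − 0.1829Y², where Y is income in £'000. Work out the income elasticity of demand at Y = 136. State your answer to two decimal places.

At Y = 136: Q = 1462.2016.
dQ/dY = 33.92 − 0.3658Y = -15.82880.
η = (dQ/dY)·(Y/Q) = -15.82880 × (136/1462.2016) = -1.47.

-1.47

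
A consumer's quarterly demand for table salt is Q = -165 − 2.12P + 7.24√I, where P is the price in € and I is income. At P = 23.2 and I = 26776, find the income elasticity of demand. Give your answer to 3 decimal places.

At P = 23.2, I = 26776: Q = 970.524.
Holding P constant, ∂Q/∂I = 7.24/(2√I) = 0.0221226.
η_I = (∂Q/∂I)·(I/Q) = 0.0221226 × (26776/970.524) = 0.610.

0.610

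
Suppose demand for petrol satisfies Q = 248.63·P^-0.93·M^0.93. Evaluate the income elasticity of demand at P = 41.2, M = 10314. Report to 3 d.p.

0.930

For a multiplicative demand Q = A·P^α·M^β, the income elasticity is β everywhere.
Here β = 0.93, so η = 0.930.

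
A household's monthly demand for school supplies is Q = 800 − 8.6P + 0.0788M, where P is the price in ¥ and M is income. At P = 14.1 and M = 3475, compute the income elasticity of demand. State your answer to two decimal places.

0.29

At P = 14.1, M = 3475: Q = 952.570.
Holding P constant, ∂Q/∂M = 0.0788.
η_M = (∂Q/∂M)·(M/Q) = 0.0788 × (3475/952.570) = 0.29.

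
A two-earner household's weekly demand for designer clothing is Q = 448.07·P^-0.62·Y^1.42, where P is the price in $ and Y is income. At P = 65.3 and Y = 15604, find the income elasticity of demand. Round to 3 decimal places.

1.420

For a multiplicative demand Q = A·P^α·Y^β, the income elasticity is β everywhere.
Here β = 1.42, so η = 1.420.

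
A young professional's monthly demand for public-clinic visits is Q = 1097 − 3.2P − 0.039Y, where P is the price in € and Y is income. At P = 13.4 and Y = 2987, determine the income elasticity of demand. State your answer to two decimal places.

-0.12

At P = 13.4, Y = 2987: Q = 937.627.
Holding P constant, ∂Q/∂Y = −0.039.
η_Y = (∂Q/∂Y)·(Y/Q) = -0.039 × (2987/937.627) = -0.12.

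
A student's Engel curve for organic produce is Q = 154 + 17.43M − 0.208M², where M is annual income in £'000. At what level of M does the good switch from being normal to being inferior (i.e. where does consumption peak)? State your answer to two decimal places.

dQ/dM = 17.43 − 0.416M.
The good is inferior where dQ/dM < 0. Setting dQ/dM = 0 gives M = 17.43 / 0.416 = 41.90.

41.90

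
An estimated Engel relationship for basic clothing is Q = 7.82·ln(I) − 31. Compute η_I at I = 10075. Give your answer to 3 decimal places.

0.190

At I = 10075: Q = 41.083.
dQ/dI = 7.82/I = 0.000776179 at this income.
η = (dQ/dI)·(I/Q) = 0.000776179 × (10075/41.083) = 0.190.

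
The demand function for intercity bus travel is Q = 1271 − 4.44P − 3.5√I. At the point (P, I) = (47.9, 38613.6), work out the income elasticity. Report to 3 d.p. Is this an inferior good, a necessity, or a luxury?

At P = 47.9, I = 38613.6: Q = 370.562.
Holding P constant, ∂Q/∂I = -3.5/(2√I) = -0.0089057.
η_I = (∂Q/∂I)·(I/Q) = -0.0089057 × (38613.6/370.562) = -0.928.
Since η < 0, this is an inferior good.

-0.928 (inferior good)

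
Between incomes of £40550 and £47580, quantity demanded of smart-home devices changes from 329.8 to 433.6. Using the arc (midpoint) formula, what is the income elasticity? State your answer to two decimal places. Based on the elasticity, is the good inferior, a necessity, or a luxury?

ΔQ = 433.6 − 329.8 = 103.8; midpoint Q̄ = (329.8 + 433.6)/2 = 381.7.
ΔI = 47580 − 40550 = 7030; midpoint Ī = (40550 + 47580)/2 = 44065.
η = (ΔQ/Q̄) ÷ (ΔI/Ī) = (103.8/381.7) ÷ (7030/44065) = 1.70.
η > 1 ⇒ luxury.

1.70 (luxury)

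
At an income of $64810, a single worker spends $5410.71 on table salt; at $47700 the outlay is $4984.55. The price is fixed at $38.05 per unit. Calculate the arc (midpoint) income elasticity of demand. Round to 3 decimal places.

With a constant price, Q₁ = 5410.71/38.05 = 142.200 and Q₂ = 4984.55/38.05 = 131.000 (equivalently, work directly with expenditure since P cancels).
Midpoint %ΔQ = (4984.55 − 5410.71)/5197.63 = -0.08199; midpoint %ΔI = (47700 − 64810)/56255 = -0.30415.
η = -0.08199 / -0.30415 = 0.270.

0.270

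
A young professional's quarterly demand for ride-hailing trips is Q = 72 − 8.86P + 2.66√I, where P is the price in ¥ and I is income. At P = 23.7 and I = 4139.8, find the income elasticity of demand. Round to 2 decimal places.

2.58

At P = 23.7, I = 4139.8: Q = 33.166.
Holding P constant, ∂Q/∂I = 2.66/(2√I) = 0.020671.
η_I = (∂Q/∂I)·(I/Q) = 0.020671 × (4139.8/33.166) = 2.58.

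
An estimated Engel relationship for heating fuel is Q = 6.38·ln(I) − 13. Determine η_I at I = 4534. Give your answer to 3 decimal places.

0.157

At I = 4534: Q = 40.716.
dQ/dI = 6.38/I = 0.00140715 at this income.
η = (dQ/dI)·(I/Q) = 0.00140715 × (4534/40.716) = 0.157.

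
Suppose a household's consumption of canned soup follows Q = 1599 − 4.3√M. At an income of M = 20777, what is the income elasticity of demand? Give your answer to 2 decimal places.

At M = 20777: Q = 979.188.
dQ/dM = -4.3/(2√M) = -0.0149158 at this income.
η = (dQ/dM)·(M/Q) = -0.0149158 × (20777/979.188) = -0.32.

-0.32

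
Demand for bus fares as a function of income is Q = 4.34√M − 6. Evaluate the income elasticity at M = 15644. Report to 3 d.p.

At M = 15644: Q = 536.830.
dQ/dM = 4.34/(2√M) = 0.0173495 at this income.
η = (dQ/dM)·(M/Q) = 0.0173495 × (15644/536.830) = 0.506.

0.506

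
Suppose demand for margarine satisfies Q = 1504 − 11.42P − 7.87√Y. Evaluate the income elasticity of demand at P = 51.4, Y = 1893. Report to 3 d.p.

-0.298

At P = 51.4, Y = 1893: Q = 574.599.
Holding P constant, ∂Q/∂Y = -7.87/(2√Y) = -0.0904418.
η_Y = (∂Q/∂Y)·(Y/Q) = -0.0904418 × (1893/574.599) = -0.298.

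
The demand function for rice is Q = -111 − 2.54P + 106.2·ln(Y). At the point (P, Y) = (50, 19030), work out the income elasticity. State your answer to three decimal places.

0.131

At P = 50, Y = 19030: Q = 808.471.
Holding P constant, ∂Q/∂Y = 106.2/Y = 0.00558066.
η_Y = (∂Q/∂Y)·(Y/Q) = 0.00558066 × (19030/808.471) = 0.131.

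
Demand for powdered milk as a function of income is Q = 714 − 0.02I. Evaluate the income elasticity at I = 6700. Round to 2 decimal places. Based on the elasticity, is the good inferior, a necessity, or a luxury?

-0.23 (inferior good)

At I = 6700: Q = 580.000.
dQ/dI = −0.02.
η = (dQ/dI)·(I/Q) = -0.02 × (6700/580.000) = -0.23.
Since η < 0, the good is an inferior good.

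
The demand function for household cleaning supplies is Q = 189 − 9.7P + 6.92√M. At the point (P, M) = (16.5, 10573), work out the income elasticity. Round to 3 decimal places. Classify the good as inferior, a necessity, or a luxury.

0.480 (necessity)

At P = 16.5, M = 10573: Q = 740.500.
Holding P constant, ∂Q/∂M = 6.92/(2√M) = 0.0336494.
η_M = (∂Q/∂M)·(M/Q) = 0.0336494 × (10573/740.500) = 0.480.
Since 0 < η < 1, this is a necessity.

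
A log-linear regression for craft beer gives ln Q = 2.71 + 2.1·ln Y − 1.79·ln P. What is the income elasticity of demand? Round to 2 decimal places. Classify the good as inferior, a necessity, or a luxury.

2.10 (luxury)

In a log-linear demand, the coefficient on ln Y is the income elasticity.
So η = 2.10.
η > 1 ⇒ luxury.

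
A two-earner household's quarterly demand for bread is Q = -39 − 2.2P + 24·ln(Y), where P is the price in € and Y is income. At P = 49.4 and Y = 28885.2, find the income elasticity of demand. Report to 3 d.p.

0.243

At P = 49.4, Y = 28885.2: Q = 98.826.
Holding P constant, ∂Q/∂Y = 24/Y = 0.000830875.
η_Y = (∂Q/∂Y)·(Y/Q) = 0.000830875 × (28885.2/98.826) = 0.243.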